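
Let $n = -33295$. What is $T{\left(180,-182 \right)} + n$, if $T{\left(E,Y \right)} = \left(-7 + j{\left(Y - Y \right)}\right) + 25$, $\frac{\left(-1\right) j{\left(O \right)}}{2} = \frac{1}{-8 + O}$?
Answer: $- \frac{133107}{4} \approx -33277.0$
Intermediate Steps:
$j{\left(O \right)} = - \frac{2}{-8 + O}$
$T{\left(E,Y \right)} = \frac{73}{4}$ ($T{\left(E,Y \right)} = \left(-7 - \frac{2}{-8 + \left(Y - Y\right)}\right) + 25 = \left(-7 - \frac{2}{-8 + 0}\right) + 25 = \left(-7 - \frac{2}{-8}\right) + 25 = \left(-7 - - \frac{1}{4}\right) + 25 = \left(-7 + \frac{1}{4}\right) + 25 = - \frac{27}{4} + 25 = \frac{73}{4}$)
$T{\left(180,-182 \right)} + n = \frac{73}{4} - 33295 = - \frac{133107}{4}$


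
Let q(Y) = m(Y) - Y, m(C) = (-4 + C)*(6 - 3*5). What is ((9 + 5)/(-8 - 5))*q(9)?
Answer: 756/13 ≈ 58.154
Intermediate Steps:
m(C) = 36 - 9*C (m(C) = (-4 + C)*(6 - 15) = (-4 + C)*(-9) = 36 - 9*C)
q(Y) = 36 - 10*Y (q(Y) = (36 - 9*Y) - Y = 36 - 10*Y)
((9 + 5)/(-8 - 5))*q(9) = ((9 + 5)/(-8 - 5))*(36 - 10*9) = (14/(-13))*(36 - 90) = (14*(-1/13))*(-54) = -14/13*(-54) = 756/13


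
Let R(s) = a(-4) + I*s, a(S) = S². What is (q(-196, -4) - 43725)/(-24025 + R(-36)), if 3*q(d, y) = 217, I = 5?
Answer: 130958/72567 ≈ 1.8046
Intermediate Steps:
q(d, y) = 217/3 (q(d, y) = (⅓)*217 = 217/3)
R(s) = 16 + 5*s (R(s) = (-4)² + 5*s = 16 + 5*s)
(q(-196, -4) - 43725)/(-24025 + R(-36)) = (217/3 - 43725)/(-24025 + (16 + 5*(-36))) = -130958/(3*(-24025 + (16 - 180))) = -130958/(3*(-24025 - 164)) = -130958/3/(-24189) = -130958/3*(-1/24189) = 130958/72567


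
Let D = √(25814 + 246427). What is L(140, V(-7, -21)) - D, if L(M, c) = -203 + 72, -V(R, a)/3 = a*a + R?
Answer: -131 - 9*√3361 ≈ -652.77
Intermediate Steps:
V(R, a) = -3*R - 3*a² (V(R, a) = -3*(a*a + R) = -3*(a² + R) = -3*(R + a²) = -3*R - 3*a²)
L(M, c) = -131
D = 9*√3361 (D = √272241 = 9*√3361 ≈ 521.77)
L(140, V(-7, -21)) - D = -131 - 9*√3361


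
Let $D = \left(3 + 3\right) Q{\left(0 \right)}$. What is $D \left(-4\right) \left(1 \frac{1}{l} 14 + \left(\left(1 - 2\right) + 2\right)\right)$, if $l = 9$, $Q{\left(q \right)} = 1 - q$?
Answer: $- \frac{184}{3} \approx -61.333$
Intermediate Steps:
$D = 6$ ($D = \left(3 + 3\right) \left(1 - 0\right) = 6 \left(1 + 0\right) = 6 \cdot 1 = 6$)
$D \left(-4\right) \left(1 \frac{1}{l} 14 + \left(\left(1 - 2\right) + 2\right)\right) = 6 \left(-4\right) \left(1 \cdot \frac{1}{9} \cdot 14 + \left(\left(1 - 2\right) + 2\right)\right) = - 24 \left(1 \cdot \frac{1}{9} \cdot 14 + \left(-1 + 2\right)\right) = - 24 \left(\frac{1}{9} \cdot 14 + 1\right) = - 24 \left(\frac{14}{9} + 1\right) = \left(-24\right) \frac{23}{9} = - \frac{184}{3}$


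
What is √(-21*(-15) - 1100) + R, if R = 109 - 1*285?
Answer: -176 + I*√785 ≈ -176.0 + 28.018*I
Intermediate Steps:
R = -176 (R = 109 - 285 = -176)
√(-21*(-15) - 1100) + R = √(-21*(-15) - 1100) - 176 = √(315 - 1100) - 176 = √(-785) - 176 = I*√785 - 176 = -176 + I*√785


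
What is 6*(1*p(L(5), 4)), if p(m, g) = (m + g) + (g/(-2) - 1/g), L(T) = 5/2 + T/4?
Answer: 33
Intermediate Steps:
L(T) = 5/2 + T/4 (L(T) = 5*(1/2) + T*(1/4) = 5/2 + T/4)
p(m, g) = m + g/2 - 1/g (p(m, g) = (g + m) + (g*(-1/2) - 1/g) = (g + m) + (-g/2 - 1/g) = (g + m) + (-1/g - g/2) = m + g/2 - 1/g)
6*(1*p(L(5), 4)) = 6*(1*((5/2 + (1/4)*5) + (1/2)*4 - 1/4)) = 6*(1*((5/2 + 5/4) + 2 - 1*1/4)) = 6*(1*(15/4 + 2 - 1/4)) = 6*(1*(11/2)) = 6*(11/2) = 33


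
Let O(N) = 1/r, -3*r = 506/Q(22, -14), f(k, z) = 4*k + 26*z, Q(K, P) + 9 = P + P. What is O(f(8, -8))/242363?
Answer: 111/122635678 ≈ 9.0512e-7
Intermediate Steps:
Q(K, P) = -9 + 2*P (Q(K, P) = -9 + (P + P) = -9 + 2*P)
r = 506/111 (r = -506/(3*(-9 + 2*(-14))) = -506/(3*(-9 - 28)) = -506/(3*(-37)) = -506*(-1)/(3*37) = -⅓*(-506/37) = 506/111 ≈ 4.5586)
O(N) = 111/506 (O(N) = 1/(506/111) = 111/506)
O(f(8, -8))/242363 = (111/506)/242363 = (111/506)*(1/242363) = 111/122635678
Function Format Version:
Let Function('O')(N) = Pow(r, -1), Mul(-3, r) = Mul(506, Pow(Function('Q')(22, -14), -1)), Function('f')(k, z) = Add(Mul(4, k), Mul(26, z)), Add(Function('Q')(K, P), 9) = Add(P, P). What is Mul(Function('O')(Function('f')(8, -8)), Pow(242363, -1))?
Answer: Rational(111, 122635678) ≈ 9.0512e-7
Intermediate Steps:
Function('Q')(K, P) = Add(-9, Mul(2, P)) (Function('Q')(K, P) = Add(-9, Add(P, P)) = Add(-9, Mul(2, P)))
r = Rational(506, 111) (r = Mul(Rational(-1, 3), Mul(506, Pow(Add(-9, Mul(2, -14)), -1))) = Mul(Rational(-1, 3), Mul(506, Pow(Add(-9, -28), -1))) = Mul(Rational(-1, 3), Mul(506, Pow(-37, -1))) = Mul(Rational(-1, 3), Mul(506, Rational(-1, 37))) = Mul(Rational(-1, 3), Rational(-506, 37)) = Rational(506, 111) ≈ 4.5586)
Function('O')(N) = Rational(111, 506) (Function('O')(N) = Pow(Rational(506, 111), -1) = Rational(111, 506))
Mul(Function('O')(Function('f')(8, -8)), Pow(242363, -1)) = Mul(Rational(111, 506), Pow(242363, -1)) = Mul(Rational(111, 506), Rational(1, 242363)) = Rational(111, 122635678)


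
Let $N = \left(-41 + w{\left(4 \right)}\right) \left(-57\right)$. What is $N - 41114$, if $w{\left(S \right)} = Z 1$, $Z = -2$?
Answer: $-38663$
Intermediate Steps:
$w{\left(S \right)} = -2$ ($w{\left(S \right)} = \left(-2\right) 1 = -2$)
$N = 2451$ ($N = \left(-41 - 2\right) \left(-57\right) = \left(-43\right) \left(-57\right) = 2451$)
$N - 41114 = 2451 - 41114 = -38663$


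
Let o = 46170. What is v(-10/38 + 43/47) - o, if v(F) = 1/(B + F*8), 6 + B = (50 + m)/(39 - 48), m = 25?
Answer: -1127981949/24431 ≈ -46170.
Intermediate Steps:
B = -43/3 (B = -6 + (50 + 25)/(39 - 48) = -6 + 75/(-9) = -6 + 75*(-⅑) = -6 - 25/3 = -43/3 ≈ -14.333)
v(F) = 1/(-43/3 + 8*F) (v(F) = 1/(-43/3 + F*8) = 1/(-43/3 + 8*F))
v(-10/38 + 43/47) - o = 3/(-43 + 24*(-10/38 + 43/47)) - 1*46170 = 3/(-43 + 24*(-10*1/38 + 43*(1/47))) - 46170 = 3/(-43 + 24*(-5/19 + 43/47)) - 46170 = 3/(-43 + 24*(582/893)) - 46170 = 3/(-43 + 13968/893) - 46170 = 3/(-24431/893) - 46170 = 3*(-893/24431) - 46170 = -2679/24431 - 46170 = -1127981949/24431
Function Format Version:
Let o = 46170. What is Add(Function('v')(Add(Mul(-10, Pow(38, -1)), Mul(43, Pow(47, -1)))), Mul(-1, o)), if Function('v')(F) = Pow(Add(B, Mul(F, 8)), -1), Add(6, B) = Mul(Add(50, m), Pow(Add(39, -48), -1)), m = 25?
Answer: Rational(-1127981949, 24431) ≈ -46170.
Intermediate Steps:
B = Rational(-43, 3) (B = Add(-6, Mul(Add(50, 25), Pow(Add(39, -48), -1))) = Add(-6, Mul(75, Pow(-9, -1))) = Add(-6, Mul(75, Rational(-1, 9))) = Add(-6, Rational(-25, 3)) = Rational(-43, 3) ≈ -14.333)
Function('v')(F) = Pow(Add(Rational(-43, 3), Mul(8, F)), -1) (Function('v')(F) = Pow(Add(Rational(-43, 3), Mul(F, 8)), -1) = Pow(Add(Rational(-43, 3), Mul(8, F)), -1))
Add(Function('v')(Add(Mul(-10, Pow(38, -1)), Mul(43, Pow(47, -1)))), Mul(-1, o)) = Add(Mul(3, Pow(Add(-43, Mul(24, Add(Mul(-10, Pow(38, -1)), Mul(43, Pow(47, -1))))), -1)), Mul(-1, 46170)) = Add(Mul(3, Pow(Add(-43, Mul(24, Add(Mul(-10, Rational(1, 38)), Mul(43, Rational(1, 47))))), -1)), -46170) = Add(Mul(3, Pow(Add(-43, Mul(24, Add(Rational(-5, 19), Rational(43, 47)))), -1)), -46170) = Add(Mul(3, Pow(Add(-43, Mul(24, Rational(582, 893))), -1)), -46170) = Add(Mul(3, Pow(Add(-43, Rational(13968, 893)), -1)), -46170) = Add(Mul(3, Pow(Rational(-24431, 893), -1)), -46170) = Add(Mul(3, Rational(-893, 24431)), -46170) = Add(Rational(-2679, 24431), -46170) = Rational(-1127981949, 24431)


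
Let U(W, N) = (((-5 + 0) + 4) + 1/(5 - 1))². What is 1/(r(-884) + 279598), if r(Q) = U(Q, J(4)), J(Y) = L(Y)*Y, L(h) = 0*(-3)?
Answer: 16/4473577 ≈ 3.5766e-6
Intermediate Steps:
L(h) = 0
J(Y) = 0 (J(Y) = 0*Y = 0)
U(W, N) = 9/16 (U(W, N) = ((-5 + 4) + 1/4)² = (-1 + ¼)² = (-¾)² = 9/16)
r(Q) = 9/16
1/(r(-884) + 279598) = 1/(9/16 + 279598) = 1/(4473577/16) = 16/4473577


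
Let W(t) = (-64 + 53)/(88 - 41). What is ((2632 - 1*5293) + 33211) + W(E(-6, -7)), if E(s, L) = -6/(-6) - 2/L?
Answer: 1435839/47 ≈ 30550.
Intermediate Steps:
E(s, L) = 1 - 2/L (E(s, L) = -6*(-1/6) - 2/L = 1 - 2/L)
W(t) = -11/47
((2632 - 1*5293) + 33211) + W(E(-6, -7)) = ((2632 - 1*5293) + 33211) - 11/47 = ((2632 - 5293) + 33211) - 11/47 = (-2661 + 33211) - 11/47 = 30550 - 11/47 = 1435839/47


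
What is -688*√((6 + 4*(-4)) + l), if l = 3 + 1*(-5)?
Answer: -1376*I*√3 ≈ -2383.3*I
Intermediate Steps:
l = -2 (l = 3 - 5 = -2)
-688*√((6 + 4*(-4)) + l) = -688*√((6 + 4*(-4)) - 2) = -688*√((6 - 16) - 2) = -688*√(-10 - 2) = -1376*I*√3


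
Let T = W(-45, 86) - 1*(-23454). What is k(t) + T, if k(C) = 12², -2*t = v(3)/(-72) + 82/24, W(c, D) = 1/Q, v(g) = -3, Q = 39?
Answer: 920323/39 ≈ 23598.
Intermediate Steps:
W(c, D) = 1/39
t = -83/48 (t = -(-3/(-72) + 82/24)/2 = -(-3*(-1/72) + 82*(1/24))/2 = -(1/24 + 41/12)/2 = -½*83/24 = -83/48 ≈ -1.7292)
k(C) = 144
T = 914707/39 (T = 1/39 - 1*(-23454) = 1/39 + 23454 = 914707/39 ≈ 23454.)
k(t) + T = 144 + 914707/39 = 920323/39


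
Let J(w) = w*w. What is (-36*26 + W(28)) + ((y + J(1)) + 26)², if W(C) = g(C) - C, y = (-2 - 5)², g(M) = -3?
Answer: 4809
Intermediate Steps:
J(w) = w²
y = 49 (y = (-7)² = 49)
W(C) = -3 - C
(-36*26 + W(28)) + ((y + J(1)) + 26)² = (-36*26 + (-3 - 1*28)) + ((49 + 1²) + 26)² = (-936 + (-3 - 28)) + ((49 + 1) + 26)² = (-936 - 31) + (50 + 26)² = -967 + 76² = -967 + 5776 = 4809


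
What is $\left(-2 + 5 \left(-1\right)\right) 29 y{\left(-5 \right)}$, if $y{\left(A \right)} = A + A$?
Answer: $2030$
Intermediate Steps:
$y{\left(A \right)} = 2 A$
$\left(-2 + 5 \left(-1\right)\right) 29 y{\left(-5 \right)} = \left(-2 + 5 \left(-1\right)\right) 29 \cdot 2 \left(-5\right) = \left(-2 - 5\right) 29 \left(-10\right) = \left(-7\right) 29 \left(-10\right) = \left(-203\right) \left(-10\right) = 2030$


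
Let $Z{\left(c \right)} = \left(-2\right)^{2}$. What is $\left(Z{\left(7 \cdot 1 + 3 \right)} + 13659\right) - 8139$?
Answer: $5524$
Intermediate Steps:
$Z{\left(c \right)} = 4$
$\left(Z{\left(7 \cdot 1 + 3 \right)} + 13659\right) - 8139 = \left(4 + 13659\right) - 8139 = 13663 - 8139 = 5524$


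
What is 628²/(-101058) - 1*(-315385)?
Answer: 15935891473/50529 ≈ 3.1538e+5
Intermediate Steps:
628²/(-101058) - 1*(-315385) = 394384*(-1/101058) + 315385 = -197192/50529 + 315385 = 15935891473/50529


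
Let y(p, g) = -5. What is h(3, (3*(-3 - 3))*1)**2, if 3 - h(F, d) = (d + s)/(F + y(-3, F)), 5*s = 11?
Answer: 2401/100 ≈ 24.010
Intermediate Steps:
s = 11/5 (s = (1/5)*11 = 11/5 ≈ 2.2000)
h(F, d) = 3 - (11/5 + d)/(-5 + F) (h(F, d) = 3 - (d + 11/5)/(F - 5) = 3 - (11/5 + d)/(-5 + F))
h(3, (3*(-3 - 3))*1)**2 = ((-86/5 - 3*(-3 - 3) + 3*3)/(-5 + 3))**2 = ((-86/5 - 3*(-6) + 9)/(-2))**2 = (-(-86/5 - (-18) + 9)/2)**2 = (-(-86/5 - 1*(-18) + 9)/2)**2 = (-(-86/5 + 18 + 9)/2)**2 = (-1/2*49/5)**2 = (-49/10)**2 = 2401/100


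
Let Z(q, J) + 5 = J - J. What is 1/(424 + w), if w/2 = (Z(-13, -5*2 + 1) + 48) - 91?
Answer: 1/328 ≈ 0.0030488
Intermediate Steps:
Z(q, J) = -5 (Z(q, J) = -5 + (J - J) = -5 + 0 = -5)
w = -96 (w = 2*((-5 + 48) - 91) = 2*(43 - 91) = 2*(-48) = -96)
1/(424 + w) = 1/(424 - 96) = 1/328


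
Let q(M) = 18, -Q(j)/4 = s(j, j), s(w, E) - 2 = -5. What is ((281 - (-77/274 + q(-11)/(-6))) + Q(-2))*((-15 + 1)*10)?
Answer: -5682670/137 ≈ -41479.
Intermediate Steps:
s(w, E) = -3 (s(w, E) = 2 - 5 = -3)
Q(j) = 12 (Q(j) = -4*(-3) = 12)
((281 - (-77/274 + q(-11)/(-6))) + Q(-2))*((-15 + 1)*10) = ((281 - (-77/274 + 18/(-6))) + 12)*((-15 + 1)*10) = ((281 - (-77*1/274 + 18*(-1/6))) + 12)*(-14*10) = ((281 - (-77/274 - 3)) + 12)*(-140) = ((281 - 1*(-899/274)) + 12)*(-140) = ((281 + 899/274) + 12)*(-140) = (77893/274 + 12)*(-140) = (81181/274)*(-140) = -5682670/137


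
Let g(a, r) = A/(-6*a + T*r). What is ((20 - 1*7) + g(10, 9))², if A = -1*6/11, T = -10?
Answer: 12787776/75625 ≈ 169.09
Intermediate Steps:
A = -6/11 (A = -6*1/11 = -6/11 ≈ -0.54545)
g(a, r) = -6/(11*(-10*r - 6*a)) (g(a, r) = -6/(11*(-6*a - 10*r)) = -6/(11*(-10*r - 6*a)))
((20 - 1*7) + g(10, 9))² = ((20 - 1*7) + 3/(11*(3*10 + 5*9)))² = ((20 - 7) + 3/(11*(30 + 45)))² = (13 + (3/11)/75)² = (13 + (3/11)*(1/75))² = (13 + 1/275)² = (3576/275)² = 12787776/75625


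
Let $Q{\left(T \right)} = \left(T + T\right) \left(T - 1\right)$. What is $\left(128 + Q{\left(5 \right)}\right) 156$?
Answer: $26208$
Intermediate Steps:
$Q{\left(T \right)} = 2 T \left(-1 + T\right)$
$\left(128 + Q{\left(5 \right)}\right) 156 = \left(128 + 2 \cdot 5 \left(-1 + 5\right)\right) 156 = \left(128 + 2 \cdot 5 \cdot 4\right) 156 = \left(128 + 40\right) 156 = 168 \cdot 156 = 26208$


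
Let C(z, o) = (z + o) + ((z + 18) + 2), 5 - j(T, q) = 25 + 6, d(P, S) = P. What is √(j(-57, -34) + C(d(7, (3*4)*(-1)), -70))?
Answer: I*√62 ≈ 7.874*I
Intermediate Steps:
j(T, q) = -26 (j(T, q) = 5 - (25 + 6) = 5 - 1*31 = 5 - 31 = -26)
C(z, o) = 20 + o + 2*z (C(z, o) = (o + z) + ((18 + z) + 2) = (o + z) + (20 + z) = 20 + o + 2*z)
√(j(-57, -34) + C(d(7, (3*4)*(-1)), -70)) = √(-26 + (20 - 70 + 2*7)) = √(-26 + (20 - 70 + 14)) = √(-26 - 36) = √(-62) = I*√62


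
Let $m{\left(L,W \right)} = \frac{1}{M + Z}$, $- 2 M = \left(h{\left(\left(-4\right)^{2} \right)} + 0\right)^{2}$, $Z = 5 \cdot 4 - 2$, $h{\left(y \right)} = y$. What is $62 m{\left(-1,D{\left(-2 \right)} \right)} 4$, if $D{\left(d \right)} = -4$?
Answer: $- \frac{124}{55} \approx -2.2545$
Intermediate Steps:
$Z = 18$ ($Z = 20 - 2 = 18$)
$M = -128$ ($M = - \frac{\left(\left(-4\right)^{2} + 0\right)^{2}}{2} = - \frac{\left(16 + 0\right)^{2}}{2} = - \frac{16^{2}}{2} = \left(- \frac{1}{2}\right) 256 = -128$)
$m{\left(L,W \right)} = - \frac{1}{110}$ ($m{\left(L,W \right)} = \frac{1}{-128 + 18} = \frac{1}{-110} = - \frac{1}{110}$)
$62 m{\left(-1,D{\left(-2 \right)} \right)} 4 = 62 \left(\left(- \frac{1}{110}\right) 4\right) = 62 \left(- \frac{2}{55}\right) = - \frac{124}{55}$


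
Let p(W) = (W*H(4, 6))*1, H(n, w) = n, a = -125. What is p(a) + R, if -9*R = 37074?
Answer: -13858/3 ≈ -4619.3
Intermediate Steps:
p(W) = 4*W (p(W) = (W*4)*1 = (4*W)*1 = 4*W)
R = -12358/3 (R = -⅑*37074 = -12358/3 ≈ -4119.3)
p(a) + R = 4*(-125) - 12358/3 = -500 - 12358/3 = -13858/3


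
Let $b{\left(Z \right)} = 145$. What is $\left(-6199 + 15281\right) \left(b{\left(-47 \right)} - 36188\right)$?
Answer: $-327342526$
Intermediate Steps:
$\left(-6199 + 15281\right) \left(b{\left(-47 \right)} - 36188\right) = \left(-6199 + 15281\right) \left(145 - 36188\right) = 9082 \left(145 - 36188\right) = 9082 \left(-36043\right) = -327342526$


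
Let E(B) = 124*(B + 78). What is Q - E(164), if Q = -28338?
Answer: -58346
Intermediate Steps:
E(B) = 9672 + 124*B (E(B) = 124*(78 + B) = 9672 + 124*B)
Q - E(164) = -28338 - (9672 + 124*164) = -28338 - (9672 + 20336) = -28338 - 1*30008 = -28338 - 30008 = -58346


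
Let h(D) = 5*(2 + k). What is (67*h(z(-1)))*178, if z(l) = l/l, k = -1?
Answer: 59630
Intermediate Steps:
z(l) = 1
h(D) = 5 (h(D) = 5*(2 - 1) = 5*1 = 5)
(67*h(z(-1)))*178 = (67*5)*178 = 335*178 = 59630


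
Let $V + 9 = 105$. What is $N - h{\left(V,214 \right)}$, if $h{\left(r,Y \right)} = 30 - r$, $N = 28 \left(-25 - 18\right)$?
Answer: $-1138$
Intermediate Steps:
$V = 96$ ($V = -9 + 105 = 96$)
$N = -1204$ ($N = 28 \left(-43\right) = -1204$)
$N - h{\left(V,214 \right)} = -1204 - \left(30 - 96\right) = -1204 - -66 = -1204 + 66 = -1138$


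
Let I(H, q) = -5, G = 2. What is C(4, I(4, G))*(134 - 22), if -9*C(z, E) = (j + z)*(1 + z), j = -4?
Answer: 0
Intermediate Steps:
C(z, E) = -(1 + z)*(-4 + z)/9 (C(z, E) = -(-4 + z)*(1 + z)/9 = -(1 + z)*(-4 + z)/9)
C(4, I(4, G))*(134 - 22) = (4/9 - 1/9*4**2 + (1/3)*4)*(134 - 22) = (4/9 - 1/9*16 + 4/3)*112 = (4/9 - 16/9 + 4/3)*112 = 0*112 = 0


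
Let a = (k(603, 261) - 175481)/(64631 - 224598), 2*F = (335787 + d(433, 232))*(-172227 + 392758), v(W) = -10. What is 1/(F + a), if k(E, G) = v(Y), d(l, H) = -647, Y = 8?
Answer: 159967/5911481252846381 ≈ 2.7060e-11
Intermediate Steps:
k(E, G) = -10
F = 36954379670 (F = ((335787 - 647)*(-172227 + 392758))/2 = (335140*220531)/2 = (1/2)*73908759340 = 36954379670)
a = 175491/159967 (a = (-10 - 175481)/(64631 - 224598) = -175491/(-159967) = -175491*(-1/159967) = 175491/159967 ≈ 1.0970)
1/(F + a) = 1/(36954379670 + 175491/159967) = 1/(5911481252846381/159967) = 159967/5911481252846381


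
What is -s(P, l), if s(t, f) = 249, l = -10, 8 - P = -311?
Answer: -249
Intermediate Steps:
P = 319 (P = 8 - 1*(-311) = 8 + 311 = 319)
-s(P, l) = -1*249 = -249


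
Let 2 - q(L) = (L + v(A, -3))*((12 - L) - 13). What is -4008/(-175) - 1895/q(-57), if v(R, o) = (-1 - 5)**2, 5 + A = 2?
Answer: 4389799/206150 ≈ 21.294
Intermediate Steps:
A = -3 (A = -5 + 2 = -3)
v(R, o) = 36 (v(R, o) = (-6)**2 = 36)
q(L) = 2 - (-1 - L)*(36 + L) (q(L) = 2 - (L + 36)*((12 - L) - 13) = 2 - (36 + L)*(-1 - L) = 2 - (-1 - L)*(36 + L))
-4008/(-175) - 1895/q(-57) = -4008/(-175) - 1895/(38 + (-57)**2 + 37*(-57)) = -4008*(-1/175) - 1895/(38 + 3249 - 2109) = 4008/175 - 1895/1178 = 4389799/206150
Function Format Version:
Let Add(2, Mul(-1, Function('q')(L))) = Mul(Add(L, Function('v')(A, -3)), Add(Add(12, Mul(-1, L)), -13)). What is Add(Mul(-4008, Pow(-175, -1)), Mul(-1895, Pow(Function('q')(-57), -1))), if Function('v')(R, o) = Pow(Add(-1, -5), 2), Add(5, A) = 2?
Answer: Rational(4389799, 206150) ≈ 21.294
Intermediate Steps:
A = -3 (A = Add(-5, 2) = -3)
Function('v')(R, o) = 36 (Function('v')(R, o) = Pow(-6, 2) = 36)
Function('q')(L) = Add(2, Mul(-1, Add(-1, Mul(-1, L)), Add(36, L))) (Function('q')(L) = Add(2, Mul(-1, Mul(Add(L, 36), Add(Add(12, Mul(-1, L)), -13)))) = Add(2, Mul(-1, Mul(Add(36, L), Add(-1, Mul(-1, L))))) = Add(2, Mul(-1, Mul(Add(-1, Mul(-1, L)), Add(36, L)))) = Add(2, Mul(-1, Add(-1, Mul(-1, L)), Add(36, L))))
Add(Mul(-4008, Pow(-175, -1)), Mul(-1895, Pow(Function('q')(-57), -1))) = Add(Mul(-4008, Pow(-175, -1)), Mul(-1895, Pow(Add(38, Pow(-57, 2), Mul(37, -57)), -1))) = Add(Mul(-4008, Rational(-1, 175)), Mul(-1895, Pow(Add(38, 3249, -2109), -1))) = Add(Rational(4008, 175), Mul(-1895, Pow(1178, -1))) = Add(Rational(4008, 175), Mul(-1895, Rational(1, 1178))) = Add(Rational(4008, 175), Rational(-1895, 1178)) = Rational(4389799, 206150)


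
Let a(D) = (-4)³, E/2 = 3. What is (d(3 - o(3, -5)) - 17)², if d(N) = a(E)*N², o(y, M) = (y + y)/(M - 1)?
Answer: 1083681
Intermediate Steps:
E = 6 (E = 2*3 = 6)
o(y, M) = 2*y/(-1 + M) (o(y, M) = (2*y)/(-1 + M) = 2*y/(-1 + M))
a(D) = -64
d(N) = -64*N²
(d(3 - o(3, -5)) - 17)² = (-64*(3 - 2*3/(-1 - 5))² - 17)² = (-64*(3 - 2*3/(-6))² - 17)² = (-64*(3 - 2*3*(-1)/6)² - 17)² = (-64*(3 - 1*(-1))² - 17)² = (-64*(3 + 1)² - 17)² = (-64*4² - 17)² = (-64*16 - 17)² = (-1024 - 17)² = (-1041)² = 1083681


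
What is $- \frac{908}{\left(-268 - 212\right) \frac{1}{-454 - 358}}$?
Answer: $- \frac{46081}{30} \approx -1536.0$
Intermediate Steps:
$- \frac{908}{\left(-268 - 212\right) \frac{1}{-454 - 358}} = - \frac{908}{\left(-480\right) \frac{1}{-812}} = - \frac{908}{\left(-480\right) \left(- \frac{1}{812}\right)} = - \frac{908}{\frac{120}{203}} = \left(-908\right) \frac{203}{120} = - \frac{46081}{30}$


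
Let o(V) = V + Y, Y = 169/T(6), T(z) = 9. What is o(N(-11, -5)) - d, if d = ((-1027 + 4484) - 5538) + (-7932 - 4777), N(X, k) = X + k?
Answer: 133135/9 ≈ 14793.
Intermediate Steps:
Y = 169/9 ≈ 18.778
d = -14790 (d = (3457 - 5538) - 12709 = -2081 - 12709 = -14790)
o(V) = 169/9 + V (o(V) = V + 169/9 = 169/9 + V)
o(N(-11, -5)) - d = (169/9 + (-11 - 5)) - 1*(-14790) = (169/9 - 16) + 14790 = 25/9 + 14790 = 133135/9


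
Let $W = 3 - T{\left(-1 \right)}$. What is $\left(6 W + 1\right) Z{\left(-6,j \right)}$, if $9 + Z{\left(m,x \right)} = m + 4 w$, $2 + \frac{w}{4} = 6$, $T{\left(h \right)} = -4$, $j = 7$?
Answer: $2107$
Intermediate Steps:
$w = 16$ ($w = -8 + 4 \cdot 6 = -8 + 24 = 16$)
$W = 7$ ($W = 3 - -4 = 3 + 4 = 7$)
$Z{\left(m,x \right)} = 55 + m$ ($Z{\left(m,x \right)} = -9 + \left(m + 4 \cdot 16\right) = -9 + \left(m + 64\right) = -9 + \left(64 + m\right) = 55 + m$)
$\left(6 W + 1\right) Z{\left(-6,j \right)} = \left(6 \cdot 7 + 1\right) \left(55 - 6\right) = \left(42 + 1\right) 49 = 43 \cdot 49 = 2107$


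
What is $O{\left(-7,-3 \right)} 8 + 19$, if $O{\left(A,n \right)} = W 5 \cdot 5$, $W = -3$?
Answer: $-581$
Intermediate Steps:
$O{\left(A,n \right)} = -75$ ($O{\left(A,n \right)} = \left(-3\right) 5 \cdot 5 = \left(-15\right) 5 = -75$)
$O{\left(-7,-3 \right)} 8 + 19 = \left(-75\right) 8 + 19 = -600 + 19 = -581$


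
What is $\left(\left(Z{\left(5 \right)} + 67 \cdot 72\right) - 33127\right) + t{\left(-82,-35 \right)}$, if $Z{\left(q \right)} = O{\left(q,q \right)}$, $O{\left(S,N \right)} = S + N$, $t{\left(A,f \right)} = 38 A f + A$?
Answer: $80685$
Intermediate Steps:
$t{\left(A,f \right)} = A + 38 A f$ ($t{\left(A,f \right)} = 38 A f + A = A + 38 A f$)
$O{\left(S,N \right)} = N + S$
$Z{\left(q \right)} = 2 q$ ($Z{\left(q \right)} = q + q = 2 q$)
$\left(\left(Z{\left(5 \right)} + 67 \cdot 72\right) - 33127\right) + t{\left(-82,-35 \right)} = \left(\left(2 \cdot 5 + 67 \cdot 72\right) - 33127\right) - 82 \left(1 + 38 \left(-35\right)\right) = \left(\left(10 + 4824\right) - 33127\right) - 82 \left(1 - 1330\right) = \left(4834 - 33127\right) - -108978 = -28293 + 108978 = 80685$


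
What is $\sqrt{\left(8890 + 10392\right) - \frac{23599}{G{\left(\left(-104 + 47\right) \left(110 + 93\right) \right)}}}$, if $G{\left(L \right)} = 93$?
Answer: $\frac{\sqrt{164575311}}{93} \approx 137.94$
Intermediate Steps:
$\sqrt{\left(8890 + 10392\right) - \frac{23599}{G{\left(\left(-104 + 47\right) \left(110 + 93\right) \right)}}} = \sqrt{\left(8890 + 10392\right) - \frac{23599}{93}} = \sqrt{19282 - \frac{23599}{93}} = \sqrt{\frac{1769627}{93}} = \frac{\sqrt{164575311}}{93}$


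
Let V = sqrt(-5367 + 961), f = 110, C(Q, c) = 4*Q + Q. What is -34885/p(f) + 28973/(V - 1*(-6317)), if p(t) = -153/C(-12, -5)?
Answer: (-697700*sqrt(4406) + 4405893277*I)/(51*(sqrt(4406) - 6317*I)) ≈ -13676.0 - 0.048189*I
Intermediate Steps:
C(Q, c) = 5*Q
p(t) = 51/20 (p(t) = -153/(5*(-12)) = -153/(-60) = -153*(-1)/60 = -1*(-51/20) = 51/20)
V = I*sqrt(4406) (V = sqrt(-4406) = I*sqrt(4406) ≈ 66.378*I)
-34885/p(f) + 28973/(V - 1*(-6317)) = -34885/51/20 + 28973/(I*sqrt(4406) - 1*(-6317)) = -34885*20/51 + 28973/(I*sqrt(4406) + 6317) = -697700/51 + 28973/(6317 + I*sqrt(4406))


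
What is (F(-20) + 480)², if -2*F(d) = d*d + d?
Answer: 84100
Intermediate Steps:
F(d) = -d/2 - d²/2 (F(d) = -(d*d + d)/2 = -(d² + d)/2 = -(d + d²)/2 = -d/2 - d²/2)
(F(-20) + 480)² = (-½*(-20)*(1 - 20) + 480)² = (-½*(-20)*(-19) + 480)² = (-190 + 480)² = 290² = 84100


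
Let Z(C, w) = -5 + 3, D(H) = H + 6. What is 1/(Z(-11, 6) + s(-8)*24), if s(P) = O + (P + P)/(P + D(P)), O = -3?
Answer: -5/178 ≈ -0.028090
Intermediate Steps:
D(H) = 6 + H
s(P) = -3 + 2*P/(6 + 2*P) (s(P) = -3 + (P + P)/(P + (6 + P)) = -3 + (2*P)/(6 + 2*P) = -3 + 2*P/(6 + 2*P))
Z(C, w) = -2
1/(Z(-11, 6) + s(-8)*24) = 1/(-2 + ((-9 - 2*(-8))/(3 - 8))*24) = 1/(-2 + ((-9 + 16)/(-5))*24) = 1/(-2 - ⅕*7*24) = 1/(-2 - 7/5*24) = 1/(-2 - 168/5) = 1/(-178/5) = -5/178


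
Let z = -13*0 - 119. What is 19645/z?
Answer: -19645/119 ≈ -165.08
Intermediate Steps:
z = -119 (z = 0 - 119 = -119)
19645/z = 19645/(-119) = 19645*(-1/119) = -19645/119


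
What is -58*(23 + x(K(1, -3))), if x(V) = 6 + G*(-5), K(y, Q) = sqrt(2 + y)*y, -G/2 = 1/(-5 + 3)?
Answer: -1392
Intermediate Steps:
G = 1 (G = -2/(-5 + 3) = -2/(-2) = -2*(-1/2) = 1)
K(y, Q) = y*sqrt(2 + y)
x(V) = 1 (x(V) = 6 + 1*(-5) = 6 - 5 = 1)
-58*(23 + x(K(1, -3))) = -58*(23 + 1) = -58*24 = -1392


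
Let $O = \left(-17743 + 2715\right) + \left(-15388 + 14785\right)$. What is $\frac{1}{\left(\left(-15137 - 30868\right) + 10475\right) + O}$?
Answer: $- \frac{1}{51161} \approx -1.9546 \cdot 10^{-5}$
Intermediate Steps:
$O = -15631$ ($O = -15028 - 603 = -15631$)
$\frac{1}{\left(\left(-15137 - 30868\right) + 10475\right) + O} = \frac{1}{\left(\left(-15137 - 30868\right) + 10475\right) - 15631} = \frac{1}{\left(-46005 + 10475\right) - 15631} = \frac{1}{-35530 - 15631} = \frac{1}{-51161} = - \frac{1}{51161}$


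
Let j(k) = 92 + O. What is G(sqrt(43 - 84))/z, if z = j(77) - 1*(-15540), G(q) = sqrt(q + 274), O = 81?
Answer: sqrt(274 + I*sqrt(41))/15713 ≈ 0.0010535 + 1.2308e-5*I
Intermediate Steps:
j(k) = 173 (j(k) = 92 + 81 = 173)
G(q) = sqrt(274 + q)
z = 15713 (z = 173 - 1*(-15540) = 173 + 15540 = 15713)
G(sqrt(43 - 84))/z = sqrt(274 + sqrt(43 - 84))/15713 = sqrt(274 + sqrt(-41))*(1/15713) = sqrt(274 + I*sqrt(41))*(1/15713) = sqrt(274 + I*sqrt(41))/15713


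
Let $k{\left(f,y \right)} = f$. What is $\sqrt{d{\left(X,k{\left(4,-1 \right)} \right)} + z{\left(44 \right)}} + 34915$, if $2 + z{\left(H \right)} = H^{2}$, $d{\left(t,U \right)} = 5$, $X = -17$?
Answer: $34915 + \sqrt{1939} \approx 34959.0$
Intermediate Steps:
$z{\left(H \right)} = -2 + H^{2}$
$\sqrt{d{\left(X,k{\left(4,-1 \right)} \right)} + z{\left(44 \right)}} + 34915 = \sqrt{5 - \left(2 - 44^{2}\right)} + 34915 = \sqrt{5 + \left(-2 + 1936\right)} + 34915 = \sqrt{5 + 1934} + 34915 = \sqrt{1939} + 34915 = 34915 + \sqrt{1939}$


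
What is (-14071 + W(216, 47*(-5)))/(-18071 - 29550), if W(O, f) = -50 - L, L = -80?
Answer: 14041/47621 ≈ 0.29485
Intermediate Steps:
W(O, f) = 30 (W(O, f) = -50 - 1*(-80) = -50 + 80 = 30)
(-14071 + W(216, 47*(-5)))/(-18071 - 29550) = (-14071 + 30)/(-18071 - 29550) = -14041/(-47621) = -14041*(-1/47621) = 14041/47621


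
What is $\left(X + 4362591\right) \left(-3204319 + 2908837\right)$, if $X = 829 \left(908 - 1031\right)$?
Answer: $-1258937700768$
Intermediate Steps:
$X = -101967$ ($X = 829 \left(-123\right) = -101967$)
$\left(X + 4362591\right) \left(-3204319 + 2908837\right) = \left(-101967 + 4362591\right) \left(-3204319 + 2908837\right) = 4260624 \left(-295482\right) = -1258937700768$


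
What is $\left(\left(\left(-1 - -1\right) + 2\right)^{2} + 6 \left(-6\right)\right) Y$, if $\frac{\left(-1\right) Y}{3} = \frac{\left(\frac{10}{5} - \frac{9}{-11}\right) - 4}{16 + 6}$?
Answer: $- \frac{624}{121} \approx -5.157$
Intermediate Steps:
$Y = \frac{39}{242}$ ($Y = - 3 \frac{\left(\frac{10}{5} - \frac{9}{-11}\right) - 4}{16 + 6} = - 3 \frac{\left(10 \cdot \frac{1}{5} - - \frac{9}{11}\right) - 4}{22} = - 3 \left(\left(2 + \frac{9}{11}\right) - 4\right) \frac{1}{22} = - 3 \left(\frac{31}{11} - 4\right) \frac{1}{22} = - 3 \left(\left(- \frac{13}{11}\right) \frac{1}{22}\right) = \left(-3\right) \left(- \frac{13}{242}\right) = \frac{39}{242} \approx 0.16116$)
$\left(\left(\left(-1 - -1\right) + 2\right)^{2} + 6 \left(-6\right)\right) Y = \left(\left(\left(-1 - -1\right) + 2\right)^{2} + 6 \left(-6\right)\right) \frac{39}{242} = \left(\left(\left(-1 + 1\right) + 2\right)^{2} - 36\right) \frac{39}{242} = \left(\left(0 + 2\right)^{2} - 36\right) \frac{39}{242} = \left(2^{2} - 36\right) \frac{39}{242} = \left(4 - 36\right) \frac{39}{242} = \left(-32\right) \frac{39}{242} = - \frac{624}{121}$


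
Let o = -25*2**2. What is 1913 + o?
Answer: 1813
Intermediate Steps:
o = -100 (o = -25*4 = -100)
1913 + o = 1913 - 100 = 1813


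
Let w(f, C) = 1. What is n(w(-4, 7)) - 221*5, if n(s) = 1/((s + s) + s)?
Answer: -3314/3 ≈ -1104.7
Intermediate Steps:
n(s) = 1/(3*s) (n(s) = 1/(2*s + s) = 1/(3*s))
n(w(-4, 7)) - 221*5 = (⅓)/1 - 221*5 = (⅓)*1 - 1*1105 = ⅓ - 1105 = -3314/3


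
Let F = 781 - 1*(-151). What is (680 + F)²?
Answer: 2598544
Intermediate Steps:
F = 932 (F = 781 + 151 = 932)
(680 + F)² = (680 + 932)² = 1612² = 2598544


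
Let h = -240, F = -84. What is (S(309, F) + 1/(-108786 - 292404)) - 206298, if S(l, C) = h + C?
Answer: -82894680181/401190 ≈ -2.0662e+5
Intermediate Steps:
S(l, C) = -240 + C
(S(309, F) + 1/(-108786 - 292404)) - 206298 = ((-240 - 84) + 1/(-108786 - 292404)) - 206298 = (-324 + 1/(-401190)) - 206298 = (-324 - 1/401190) - 206298 = -129985561/401190 - 206298 = -82894680181/401190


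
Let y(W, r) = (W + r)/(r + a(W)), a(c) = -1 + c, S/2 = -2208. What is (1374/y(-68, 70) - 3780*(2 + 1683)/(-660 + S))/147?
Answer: 91264/6909 ≈ 13.209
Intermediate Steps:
S = -4416 (S = 2*(-2208) = -4416)
y(W, r) = (W + r)/(-1 + W + r) (y(W, r) = (W + r)/(r + (-1 + W)) = (W + r)/(-1 + W + r))
(1374/y(-68, 70) - 3780*(2 + 1683)/(-660 + S))/147 = (1374/(((-68 + 70)/(-1 - 68 + 70))) - 3780*(2 + 1683)/(-660 - 4416))/147 = (1374/((2/1)) - 3780/((-5076/1685)))*(1/147) = (1374/((1*2)) - 3780/((-5076*1/1685)))*(1/147) = (1374/2 - 3780/(-5076/1685))*(1/147) = (1374*(½) - 3780*(-1685/5076))*(1/147) = (687 + 58975/47)*(1/147) = (91264/47)*(1/147) = 91264/6909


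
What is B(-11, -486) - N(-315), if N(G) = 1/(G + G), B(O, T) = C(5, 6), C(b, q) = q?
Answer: 3781/630 ≈ 6.0016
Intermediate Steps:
B(O, T) = 6
N(G) = 1/(2*G)
B(-11, -486) - N(-315) = 6 - 1/(2*(-315)) = 6 - (-1)/(2*315) = 6 - 1*(-1/630) = 6 + 1/630 = 3781/630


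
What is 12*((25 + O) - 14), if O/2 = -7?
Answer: -36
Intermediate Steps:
O = -14 (O = 2*(-7) = -14)
12*((25 + O) - 14) = 12*((25 - 14) - 14) = 12*(11 - 14) = 12*(-3) = -36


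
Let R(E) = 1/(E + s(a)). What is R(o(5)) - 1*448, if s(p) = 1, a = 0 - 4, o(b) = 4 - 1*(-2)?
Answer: -3135/7 ≈ -447.86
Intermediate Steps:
o(b) = 6 (o(b) = 4 + 2 = 6)
a = -4
R(E) = 1/(1 + E) (R(E) = 1/(E + 1) = 1/(1 + E))
R(o(5)) - 1*448 = 1/(1 + 6) - 1*448 = 1/7 - 448 = -3135/7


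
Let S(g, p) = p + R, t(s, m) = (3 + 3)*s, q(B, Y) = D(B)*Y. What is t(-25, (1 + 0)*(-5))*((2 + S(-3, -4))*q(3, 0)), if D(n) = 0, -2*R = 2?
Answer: 0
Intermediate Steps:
R = -1 (R = -1/2*2 = -1)
q(B, Y) = 0 (q(B, Y) = 0*Y = 0)
t(s, m) = 6*s
S(g, p) = -1 + p (S(g, p) = p - 1 = -1 + p)
t(-25, (1 + 0)*(-5))*((2 + S(-3, -4))*q(3, 0)) = (6*(-25))*((2 + (-1 - 4))*0) = -150*(2 - 5)*0 = -(-450)*0 = -150*0 = 0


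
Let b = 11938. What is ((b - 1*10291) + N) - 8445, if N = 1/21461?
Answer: -145891877/21461 ≈ -6798.0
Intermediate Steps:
N = 1/21461 ≈ 4.6596e-5
((b - 1*10291) + N) - 8445 = ((11938 - 1*10291) + 1/21461) - 8445 = ((11938 - 10291) + 1/21461) - 8445 = (1647 + 1/21461) - 8445 = 35346268/21461 - 8445 = -145891877/21461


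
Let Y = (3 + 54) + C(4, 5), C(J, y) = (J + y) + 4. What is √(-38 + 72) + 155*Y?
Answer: 10850 + √34 ≈ 10856.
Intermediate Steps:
C(J, y) = 4 + J + y
Y = 70 (Y = (3 + 54) + (4 + 4 + 5) = 57 + 13 = 70)
√(-38 + 72) + 155*Y = √(-38 + 72) + 155*70 = √34 + 10850 = 10850 + √34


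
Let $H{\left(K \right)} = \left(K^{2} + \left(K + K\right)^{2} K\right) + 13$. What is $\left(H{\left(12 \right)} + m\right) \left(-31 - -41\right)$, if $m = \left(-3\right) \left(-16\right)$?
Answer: $71170$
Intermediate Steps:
$m = 48$
$H{\left(K \right)} = 13 + K^{2} + 4 K^{3}$ ($H{\left(K \right)} = \left(K^{2} + \left(2 K\right)^{2} K\right) + 13 = \left(K^{2} + 4 K^{2} K\right) + 13 = \left(K^{2} + 4 K^{3}\right) + 13 = 13 + K^{2} + 4 K^{3}$)
$\left(H{\left(12 \right)} + m\right) \left(-31 - -41\right) = \left(\left(13 + 12^{2} + 4 \cdot 12^{3}\right) + 48\right) \left(-31 - -41\right) = \left(\left(13 + 144 + 4 \cdot 1728\right) + 48\right) \left(-31 + 41\right) = \left(\left(13 + 144 + 6912\right) + 48\right) 10 = \left(7069 + 48\right) 10 = 7117 \cdot 10 = 71170$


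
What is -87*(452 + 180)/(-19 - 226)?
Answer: 54984/245 ≈ 224.42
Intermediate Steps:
-87*(452 + 180)/(-19 - 226) = -87/((-245/632)) = -87/((-245*1/632)) = -87/(-245/632) = -87*(-632/245) = 54984/245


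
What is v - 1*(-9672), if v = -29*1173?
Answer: -24345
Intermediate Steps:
v = -34017 (v = -1*34017 = -34017)
v - 1*(-9672) = -34017 - 1*(-9672) = -34017 + 9672 = -24345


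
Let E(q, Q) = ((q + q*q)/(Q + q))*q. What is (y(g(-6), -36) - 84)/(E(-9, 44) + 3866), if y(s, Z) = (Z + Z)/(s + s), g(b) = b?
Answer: -1365/67331 ≈ -0.020273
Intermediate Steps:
y(s, Z) = Z/s (y(s, Z) = (2*Z)/((2*s)) = (2*Z)*(1/(2*s)) = Z/s)
E(q, Q) = q*(q + q²)/(Q + q) (E(q, Q) = ((q + q²)/(Q + q))*q = q*(q + q²)/(Q + q))
(y(g(-6), -36) - 84)/(E(-9, 44) + 3866) = (-36/(-6) - 84)/((-9)²*(1 - 9)/(44 - 9) + 3866) = (-36*(-⅙) - 84)/(81*(-8)/35 + 3866) = (6 - 84)/(81*(1/35)*(-8) + 3866) = -78/(-648/35 + 3866) = -78/134662/35 = -78*35/134662 = -1365/67331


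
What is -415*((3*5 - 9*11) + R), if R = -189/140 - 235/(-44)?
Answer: 730483/22 ≈ 33204.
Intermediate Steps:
R = 439/110 (R = -189*1/140 - 235*(-1/44) = -27/20 + 235/44 = 439/110 ≈ 3.9909)
-415*((3*5 - 9*11) + R) = -415*((3*5 - 9*11) + 439/110) = -415*((15 - 99) + 439/110) = -415*(-84 + 439/110) = -415*(-8801/110) = 730483/22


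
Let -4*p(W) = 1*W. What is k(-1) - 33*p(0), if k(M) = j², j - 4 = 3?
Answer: 49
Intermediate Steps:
j = 7 (j = 4 + 3 = 7)
p(W) = -W/4
k(M) = 49 (k(M) = 7² = 49)
k(-1) - 33*p(0) = 49 - (-33)*0/4 = 49 - 33*0 = 49 + 0 = 49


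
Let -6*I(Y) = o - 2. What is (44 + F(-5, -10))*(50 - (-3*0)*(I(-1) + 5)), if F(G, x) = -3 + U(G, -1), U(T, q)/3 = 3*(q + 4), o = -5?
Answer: 3400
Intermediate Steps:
U(T, q) = 36 + 9*q (U(T, q) = 3*(3*(q + 4)) = 3*(3*(4 + q)) = 3*(12 + 3*q) = 36 + 9*q)
I(Y) = 7/6 (I(Y) = -(-5 - 2)/6 = -⅙*(-7) = 7/6)
F(G, x) = 24 (F(G, x) = -3 + (36 + 9*(-1)) = -3 + (36 - 9) = -3 + 27 = 24)
(44 + F(-5, -10))*(50 - (-3*0)*(I(-1) + 5)) = (44 + 24)*(50 - (-3*0)*(7/6 + 5)) = 68*(50 - 0*37/6) = 68*(50 - 1*0) = 68*(50 + 0) = 68*50 = 3400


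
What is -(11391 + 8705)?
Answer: -20096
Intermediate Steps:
-(11391 + 8705) = -1*20096 = -20096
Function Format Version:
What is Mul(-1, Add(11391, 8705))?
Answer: -20096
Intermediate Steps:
Mul(-1, Add(11391, 8705)) = Mul(-1, 20096) = -20096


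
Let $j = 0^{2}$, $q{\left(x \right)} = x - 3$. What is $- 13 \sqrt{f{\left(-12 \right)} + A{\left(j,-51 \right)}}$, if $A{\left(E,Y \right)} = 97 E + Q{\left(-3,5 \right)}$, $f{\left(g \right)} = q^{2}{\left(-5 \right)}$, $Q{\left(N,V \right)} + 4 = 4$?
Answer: $-104$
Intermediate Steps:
$q{\left(x \right)} = -3 + x$ ($q{\left(x \right)} = x - 3 = -3 + x$)
$Q{\left(N,V \right)} = 0$ ($Q{\left(N,V \right)} = -4 + 4 = 0$)
$j = 0$
$f{\left(g \right)} = 64$ ($f{\left(g \right)} = \left(-3 - 5\right)^{2} = \left(-8\right)^{2} = 64$)
$A{\left(E,Y \right)} = 97 E$ ($A{\left(E,Y \right)} = 97 E + 0 = 97 E$)
$- 13 \sqrt{f{\left(-12 \right)} + A{\left(j,-51 \right)}} = - 13 \sqrt{64 + 97 \cdot 0} = - 13 \sqrt{64 + 0} = - 13 \sqrt{64} = \left(-13\right) 8 = -104$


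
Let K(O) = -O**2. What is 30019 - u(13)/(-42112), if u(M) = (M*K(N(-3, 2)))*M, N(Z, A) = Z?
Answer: 1264158607/42112 ≈ 30019.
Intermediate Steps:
u(M) = -9*M**2 (u(M) = (M*(-1*(-3)**2))*M = (M*(-1*9))*M = (M*(-9))*M = (-9*M)*M = -9*M**2)
30019 - u(13)/(-42112) = 30019 - (-9*13**2)/(-42112) = 30019 - (-9*169)*(-1)/42112 = 30019 - (-1521)*(-1)/42112 = 30019 - 1*1521/42112 = 30019 - 1521/42112 = 1264158607/42112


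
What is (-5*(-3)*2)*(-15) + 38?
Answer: -412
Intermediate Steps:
(-5*(-3)*2)*(-15) + 38 = (15*2)*(-15) + 38 = 30*(-15) + 38 = -450 + 38 = -412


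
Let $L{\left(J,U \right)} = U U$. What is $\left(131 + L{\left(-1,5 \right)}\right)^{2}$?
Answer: $24336$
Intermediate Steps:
$L{\left(J,U \right)} = U^{2}$
$\left(131 + L{\left(-1,5 \right)}\right)^{2} = \left(131 + 5^{2}\right)^{2} = \left(131 + 25\right)^{2} = 156^{2} = 24336$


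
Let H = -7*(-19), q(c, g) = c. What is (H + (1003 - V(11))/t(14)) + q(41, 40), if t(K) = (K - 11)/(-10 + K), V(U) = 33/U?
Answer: 4522/3 ≈ 1507.3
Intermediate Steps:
t(K) = (-11 + K)/(-10 + K)
H = 133 (H = -1*(-133) = 133)
(H + (1003 - V(11))/t(14)) + q(41, 40) = (133 + (1003 - 33/11)/(((-11 + 14)/(-10 + 14)))) + 41 = (133 + (1003 - 33/11)/((3/4))) + 41 = (133 + (1003 - 1*3)/(((1/4)*3))) + 41 = (133 + (1003 - 3)/(3/4)) + 41 = (133 + 1000*(4/3)) + 41 = (133 + 4000/3) + 41 = 4399/3 + 41 = 4522/3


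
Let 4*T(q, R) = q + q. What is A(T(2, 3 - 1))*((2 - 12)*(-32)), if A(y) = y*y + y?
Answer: 640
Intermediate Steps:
T(q, R) = q/2 (T(q, R) = (q + q)/4 = (2*q)/4 = q/2)
A(y) = y + y**2 (A(y) = y**2 + y = y + y**2)
A(T(2, 3 - 1))*((2 - 12)*(-32)) = (((1/2)*2)*(1 + (1/2)*2))*((2 - 12)*(-32)) = (1*(1 + 1))*(-10*(-32)) = (1*2)*320 = 2*320 = 640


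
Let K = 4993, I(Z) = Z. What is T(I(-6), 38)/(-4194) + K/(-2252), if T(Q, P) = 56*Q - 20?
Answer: -10069465/4722444 ≈ -2.1323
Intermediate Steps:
T(Q, P) = -20 + 56*Q
T(I(-6), 38)/(-4194) + K/(-2252) = (-20 + 56*(-6))/(-4194) + 4993/(-2252) = (-20 - 336)*(-1/4194) + 4993*(-1/2252) = -356*(-1/4194) - 4993/2252 = 178/2097 - 4993/2252 = -10069465/4722444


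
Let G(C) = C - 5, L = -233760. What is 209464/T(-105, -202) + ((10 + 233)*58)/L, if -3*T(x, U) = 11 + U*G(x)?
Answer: -24534372939/866119760 ≈ -28.327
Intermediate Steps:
G(C) = -5 + C
T(x, U) = -11/3 - U*(-5 + x)/3 (T(x, U) = -(11 + U*(-5 + x))/3 = -11/3 - U*(-5 + x)/3)
209464/T(-105, -202) + ((10 + 233)*58)/L = 209464/(-11/3 - ⅓*(-202)*(-5 - 105)) + ((10 + 233)*58)/(-233760) = 209464/(-11/3 - ⅓*(-202)*(-110)) + (243*58)*(-1/233760) = 209464/(-11/3 - 22220/3) + 14094*(-1/233760) = 209464/(-22231/3) - 2349/38960 = 209464*(-3/22231) - 2349/38960 = -628392/22231 - 2349/38960 = -24534372939/866119760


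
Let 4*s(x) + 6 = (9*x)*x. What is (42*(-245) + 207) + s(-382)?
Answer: 636489/2 ≈ 3.1824e+5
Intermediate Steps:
s(x) = -3/2 + 9*x²/4 (s(x) = -3/2 + ((9*x)*x)/4 = -3/2 + (9*x²)/4 = -3/2 + 9*x²/4)
(42*(-245) + 207) + s(-382) = (42*(-245) + 207) + (-3/2 + (9/4)*(-382)²) = (-10290 + 207) + (-3/2 + (9/4)*145924) = -10083 + (-3/2 + 328329) = -10083 + 656655/2 = 636489/2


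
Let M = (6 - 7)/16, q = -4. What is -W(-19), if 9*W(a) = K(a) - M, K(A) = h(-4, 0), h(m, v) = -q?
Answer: -65/144 ≈ -0.45139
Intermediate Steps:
h(m, v) = 4 (h(m, v) = -1*(-4) = 4)
K(A) = 4
M = -1/16 (M = -1*1/16 = -1/16 ≈ -0.062500)
W(a) = 65/144 (W(a) = (4 - 1*(-1/16))/9 = (4 + 1/16)/9 = (⅑)*(65/16) = 65/144)
-W(-19) = -1*65/144 = -65/144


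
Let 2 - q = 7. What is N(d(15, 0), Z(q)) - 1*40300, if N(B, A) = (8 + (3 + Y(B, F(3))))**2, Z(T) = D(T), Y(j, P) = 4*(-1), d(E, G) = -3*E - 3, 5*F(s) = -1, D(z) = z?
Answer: -40251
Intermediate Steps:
q = -5 (q = 2 - 1*7 = 2 - 7 = -5)
F(s) = -1/5 (F(s) = (1/5)*(-1) = -1/5)
d(E, G) = -3 - 3*E
Y(j, P) = -4
Z(T) = T
N(B, A) = 49 (N(B, A) = (8 + (3 - 4))**2 = (8 - 1)**2 = 7**2 = 49)
N(d(15, 0), Z(q)) - 1*40300 = 49 - 1*40300 = 49 - 40300 = -40251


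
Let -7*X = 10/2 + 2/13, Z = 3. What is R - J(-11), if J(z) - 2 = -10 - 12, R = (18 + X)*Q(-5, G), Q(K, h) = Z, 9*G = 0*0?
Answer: 6533/91 ≈ 71.791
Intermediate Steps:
G = 0 (G = (0*0)/9 = (⅑)*0 = 0)
Q(K, h) = 3
X = -67/91 (X = -(10/2 + 2/13)/7 = -(10*(½) + 2*(1/13))/7 = -(5 + 2/13)/7 = -⅐*67/13 = -67/91 ≈ -0.73626)
R = 4713/91 (R = (18 - 67/91)*3 = (1571/91)*3 = 4713/91 ≈ 51.791)
J(z) = -20 (J(z) = 2 + (-10 - 12) = 2 - 22 = -20)
R - J(-11) = 4713/91 - 1*(-20) = 4713/91 + 20 = 6533/91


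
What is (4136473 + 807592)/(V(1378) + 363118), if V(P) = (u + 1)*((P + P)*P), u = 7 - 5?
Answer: 4944065/11756422 ≈ 0.42054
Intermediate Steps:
u = 2
V(P) = 6*P**2 (V(P) = (2 + 1)*((P + P)*P) = 3*((2*P)*P) = 3*(2*P**2) = 6*P**2)
(4136473 + 807592)/(V(1378) + 363118) = (4136473 + 807592)/(6*1378**2 + 363118) = 4944065/(6*1898884 + 363118) = 4944065/(11393304 + 363118) = 4944065/11756422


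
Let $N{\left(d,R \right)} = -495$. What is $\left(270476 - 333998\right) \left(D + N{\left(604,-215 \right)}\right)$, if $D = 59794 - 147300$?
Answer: $5589999522$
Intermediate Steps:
$D = -87506$ ($D = 59794 - 147300 = -87506$)
$\left(270476 - 333998\right) \left(D + N{\left(604,-215 \right)}\right) = \left(270476 - 333998\right) \left(-87506 - 495\right) = \left(-63522\right) \left(-88001\right) = 5589999522$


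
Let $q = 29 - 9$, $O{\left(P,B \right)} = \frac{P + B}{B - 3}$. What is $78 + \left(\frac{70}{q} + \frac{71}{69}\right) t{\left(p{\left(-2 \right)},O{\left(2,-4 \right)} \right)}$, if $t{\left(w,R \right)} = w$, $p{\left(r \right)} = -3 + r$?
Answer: $\frac{7639}{138} \approx 55.355$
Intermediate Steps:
$O{\left(P,B \right)} = \frac{B + P}{-3 + B}$
$q = 20$
$78 + \left(\frac{70}{q} + \frac{71}{69}\right) t{\left(p{\left(-2 \right)},O{\left(2,-4 \right)} \right)} = 78 + \left(\frac{70}{20} + \frac{71}{69}\right) \left(-3 - 2\right) = 78 + \left(70 \cdot \frac{1}{20} + 71 \cdot \frac{1}{69}\right) \left(-5\right) = 78 + \left(\frac{7}{2} + \frac{71}{69}\right) \left(-5\right) = 78 + \frac{625}{138} \left(-5\right) = 78 - \frac{3125}{138} = \frac{7639}{138}$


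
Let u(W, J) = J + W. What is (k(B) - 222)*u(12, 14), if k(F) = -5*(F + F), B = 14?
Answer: -9412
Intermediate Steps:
k(F) = -10*F
(k(B) - 222)*u(12, 14) = (-10*14 - 222)*(14 + 12) = (-140 - 222)*26 = -362*26 = -9412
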